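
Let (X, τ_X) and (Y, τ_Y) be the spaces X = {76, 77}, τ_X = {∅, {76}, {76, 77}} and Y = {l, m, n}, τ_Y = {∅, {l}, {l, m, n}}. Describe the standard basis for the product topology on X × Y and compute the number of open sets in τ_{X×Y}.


Basis B = {∅ × ∅, {76} × {l}, {76, 77} × {l}, {76} × {l, m, n}, {76, 77} × {l, m, n}}; |τ_{X×Y}| = 6.

Enumerate products U × V with U ∈ τ_X, V ∈ τ_Y (deduplicated):
  ∅ × ∅ = {} (∅)
  {76} × {l} = {(76,l)}
  {76, 77} × {l} = {(76,l), (77,l)}
  {76} × {l, m, n} = {(76,l), (76,m), (76,n)}
  {76, 77} × {l, m, n} = {(76,l), (76,m), (76,n), (77,l), (77,m), (77,n)}
These 5 distinct sets form the basis B.
Close under arbitrary unions to get τ_{X×Y}; counting gives |τ_{X×Y}| = 6.


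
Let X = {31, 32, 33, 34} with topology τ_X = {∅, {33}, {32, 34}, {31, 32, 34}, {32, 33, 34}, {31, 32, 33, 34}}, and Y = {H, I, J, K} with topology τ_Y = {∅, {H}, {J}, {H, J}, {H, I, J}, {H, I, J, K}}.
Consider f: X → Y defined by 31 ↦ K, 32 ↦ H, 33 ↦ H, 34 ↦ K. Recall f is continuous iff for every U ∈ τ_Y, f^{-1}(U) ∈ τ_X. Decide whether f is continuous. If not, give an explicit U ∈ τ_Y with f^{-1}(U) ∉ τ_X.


f is NOT continuous.

Compute f^{-1}(U) for each U ∈ τ_Y:
  U = ∅: f^{-1}(U) = ∅ ∈ τ_X ✓.
  U = {H}: f^{-1}(U) = {32, 33} ∉ τ_X ✗.
  U = {J}: f^{-1}(U) = ∅ ∈ τ_X ✓.
  U = {H, J}: f^{-1}(U) = {32, 33} ∉ τ_X ✗.
  U = {H, I, J}: f^{-1}(U) = {32, 33} ∉ τ_X ✗.
  U = {H, I, J, K}: f^{-1}(U) = {31, 32, 33, 34} ∈ τ_X ✓.
Found U = {H} with f^{-1}(U) = {32, 33} not in τ_X. Therefore f is NOT continuous.


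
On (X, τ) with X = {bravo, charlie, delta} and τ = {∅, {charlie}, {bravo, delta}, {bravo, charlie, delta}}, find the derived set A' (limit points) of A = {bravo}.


A' = {delta}

For each x ∈ X, list the open sets U ∈ τ with x ∈ U, then check whether U ∩ (A ∖ {x}) ≠ ∅ for every such U.
  x = bravo: open {bravo, delta} ∋ x has {bravo, delta} ∩ (A ∖ {bravo}) = ∅, so x is NOT a limit point.
  x = charlie: open {charlie} ∋ x has {charlie} ∩ (A ∖ {charlie}) = ∅, so x is NOT a limit point.
  x = delta: opens ∋ x are {bravo, delta}, {bravo, charlie, delta}; each meets A ∖ {delta}, so x IS a limit point.
Collecting: A' = {delta}.


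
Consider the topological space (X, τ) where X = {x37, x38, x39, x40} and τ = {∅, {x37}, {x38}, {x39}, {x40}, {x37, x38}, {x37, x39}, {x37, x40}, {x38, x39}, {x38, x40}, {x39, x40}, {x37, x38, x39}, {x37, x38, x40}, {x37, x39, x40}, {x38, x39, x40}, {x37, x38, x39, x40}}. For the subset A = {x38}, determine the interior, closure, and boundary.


int(A) = {x38}, cl(A) = {x38}, ∂A = ∅.

Closed sets in (X, τ) are complements of opens:
  closed(X, τ) = {∅, {x37}, {x38}, {x39}, {x40}, {x37, x38}, {x37, x39}, {x37, x40}, {x38, x39}, {x38, x40}, {x39, x40}, {x37, x38, x39}, {x37, x38, x40}, {x37, x39, x40}, {x38, x39, x40}, {x37, x38, x39, x40}}.
int(A) = ⋃ {U ∈ τ : U ⊆ A}. Opens contained in A: ∅, {x38}.
Taking the union of these: int(A) = {x38}.
cl(A) = ⋂ {C closed : A ⊆ C}. Closed sets containing A: {x38}, {x37, x38}, {x38, x39}, {x38, x40}, {x37, x38, x39}, {x37, x38, x40}, {x38, x39, x40}, {x37, x38, x39, x40}.
Intersecting these: cl(A) = {x38}.
∂A = cl(A) ∖ int(A) = {x38} ∖ {x38} = ∅.


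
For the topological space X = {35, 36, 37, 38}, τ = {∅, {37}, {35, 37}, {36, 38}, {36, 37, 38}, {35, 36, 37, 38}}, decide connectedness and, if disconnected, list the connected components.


(X, τ) is disconnected; components = [{35, 37}, {36, 38}].

Find clopen sets (U ∈ τ with X ∖ U ∈ τ):
  U = ∅, X ∖ U = {35, 36, 37, 38} — both open, so U is clopen.
  U = {35, 37}, X ∖ U = {36, 38} — both open, so U is clopen.
  U = {36, 38}, X ∖ U = {35, 37} — both open, so U is clopen.
  U = {35, 36, 37, 38}, X ∖ U = ∅ — both open, so U is clopen.
Nontrivial clopen(s) exist: e.g. {35, 37}. So (X, τ) is disconnected.
Compute connected components by grouping points that agree on all clopens:
  component: {35, 37}
  component: {36, 38}


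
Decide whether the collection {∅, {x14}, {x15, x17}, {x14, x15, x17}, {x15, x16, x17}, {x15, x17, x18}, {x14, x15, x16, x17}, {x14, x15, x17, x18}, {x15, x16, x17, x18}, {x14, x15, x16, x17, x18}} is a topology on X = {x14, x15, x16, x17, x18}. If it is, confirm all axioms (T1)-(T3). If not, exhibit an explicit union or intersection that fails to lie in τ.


τ IS a topology on X.

Axiom (T1): ∅ ∈ τ? Yes; X ∈ τ? Yes.
Axiom (T2/T3): check pairwise unions and intersections of members of τ.
All pairwise intersections and unions checked — each lies in τ. Therefore τ satisfies (T1), (T2), (T3): it IS a topology on X.


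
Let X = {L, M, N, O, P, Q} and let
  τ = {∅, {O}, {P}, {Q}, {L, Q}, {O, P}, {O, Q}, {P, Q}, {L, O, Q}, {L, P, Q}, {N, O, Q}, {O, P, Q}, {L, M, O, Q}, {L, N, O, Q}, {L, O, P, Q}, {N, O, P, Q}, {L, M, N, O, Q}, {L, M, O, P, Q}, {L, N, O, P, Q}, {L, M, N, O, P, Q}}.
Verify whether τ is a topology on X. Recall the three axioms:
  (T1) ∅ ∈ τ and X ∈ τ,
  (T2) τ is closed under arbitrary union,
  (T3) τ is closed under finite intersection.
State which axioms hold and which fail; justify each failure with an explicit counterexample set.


τ IS a topology on X.

Axiom (T1): ∅ ∈ τ? Yes; X ∈ τ? Yes.
Axiom (T2/T3): check pairwise unions and intersections of members of τ.
All pairwise intersections and unions checked — each lies in τ. Therefore τ satisfies (T1), (T2), (T3): it IS a topology on X.


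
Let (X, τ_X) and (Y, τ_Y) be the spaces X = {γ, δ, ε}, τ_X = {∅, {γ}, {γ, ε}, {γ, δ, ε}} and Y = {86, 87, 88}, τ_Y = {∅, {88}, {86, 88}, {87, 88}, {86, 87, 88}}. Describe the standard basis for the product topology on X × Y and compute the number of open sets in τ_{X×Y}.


Basis B = {∅ × ∅, {γ} × {88}, {γ} × {86, 88}, {γ} × {87, 88}, {γ, ε} × {88}, {γ} × {86, 87, 88}, {γ, δ, ε} × {88}, {γ, ε} × {86, 88}, {γ, ε} × {87, 88}, {γ, ε} × {86, 87, 88}, {γ, δ, ε} × {86, 88}, {γ, δ, ε} × {87, 88}, {γ, δ, ε} × {86, 87, 88}}; |τ_{X×Y}| = 30.

Enumerate products U × V with U ∈ τ_X, V ∈ τ_Y (deduplicated):
  ∅ × ∅ = {} (∅)
  {γ} × {88} = {(γ,88)}
  {γ} × {86, 88} = {(γ,86), (γ,88)}
  {γ} × {87, 88} = {(γ,87), (γ,88)}
  {γ, ε} × {88} = {(γ,88), (ε,88)}
  {γ} × {86, 87, 88} = {(γ,86), (γ,87), (γ,88)}
  {γ, δ, ε} × {88} = {(γ,88), (δ,88), (ε,88)}
  {γ, ε} × {86, 88} = {(γ,86), (γ,88), (ε,86), (ε,88)}
  {γ, ε} × {87, 88} = {(γ,87), (γ,88), (ε,87), (ε,88)}
  {γ, ε} × {86, 87, 88} = {(γ,86), (γ,87), (γ,88), (ε,86), (ε,87), (ε,88)}
  {γ, δ, ε} × {86, 88} = {(γ,86), (γ,88), (δ,86), (δ,88), (ε,86), (ε,88)}
  {γ, δ, ε} × {87, 88} = {(γ,87), (γ,88), (δ,87), (δ,88), (ε,87), (ε,88)}
  {γ, δ, ε} × {86, 87, 88} = {(γ,86), (γ,87), (γ,88), (δ,86), (δ,87), (δ,88), (ε,86), (ε,87), (ε,88)}
These 13 distinct sets form the basis B.
Close under arbitrary unions to get τ_{X×Y}; counting gives |τ_{X×Y}| = 30.


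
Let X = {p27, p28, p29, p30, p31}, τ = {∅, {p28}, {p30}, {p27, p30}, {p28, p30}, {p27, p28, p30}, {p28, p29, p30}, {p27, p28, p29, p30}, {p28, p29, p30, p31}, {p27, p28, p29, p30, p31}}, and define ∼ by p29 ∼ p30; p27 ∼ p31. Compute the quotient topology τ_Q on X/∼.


X/∼ = {[p27=p31], [p28], [p29=p30]}; |τ_Q| = 4.

Equivalence classes: [p27=p31], [p28], [p29=p30].
Quotient map π: X → X/∼ sends p27 ↦ [p27=p31], p28 ↦ [p28], p29 ↦ [p29=p30], p30 ↦ [p29=p30], p31 ↦ [p27=p31].
For each subset V ⊆ X/∼, compute π^{-1}(V) ⊆ X and check whether π^{-1}(V) ∈ τ. V is open in τ_Q iff π^{-1}(V) ∈ τ.
  V = {}: π^{-1}(V) = ∅ ∈ τ ✓.
  V = {[p27=p31]}: π^{-1}(V) = {p27, p31} ∉ τ ✗.
  V = {[p28]}: π^{-1}(V) = {p28} ∈ τ ✓.
  V = {[p27=p31], [p28]}: π^{-1}(V) = {p27, p28, p31} ∉ τ ✗.
  V = {[p29=p30]}: π^{-1}(V) = {p29, p30} ∉ τ ✗.
  V = {[p27=p31], [p29=p30]}: π^{-1}(V) = {p27, p29, p30, p31} ∉ τ ✗.
  V = {[p28], [p29=p30]}: π^{-1}(V) = {p28, p29, p30} ∈ τ ✓.
  V = {[p27=p31], [p28], [p29=p30]}: π^{-1}(V) = {p27, p28, p29, p30, p31} ∈ τ ✓.
Open sets in the quotient: τ_Q = {{}, {[p28]}, {[p28], [p29=p30]}, {[p27=p31], [p28], [p29=p30]}} (4 elements).


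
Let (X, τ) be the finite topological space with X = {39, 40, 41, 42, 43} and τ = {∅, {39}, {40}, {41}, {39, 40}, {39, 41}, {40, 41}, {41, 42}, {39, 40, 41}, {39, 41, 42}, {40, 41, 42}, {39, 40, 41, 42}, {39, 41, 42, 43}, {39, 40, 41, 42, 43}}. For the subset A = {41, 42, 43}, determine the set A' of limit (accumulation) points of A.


A' = {42, 43}

For each x ∈ X, list the open sets U ∈ τ with x ∈ U, then check whether U ∩ (A ∖ {x}) ≠ ∅ for every such U.
  x = 39: open {39} ∋ x has {39} ∩ (A ∖ {39}) = ∅, so x is NOT a limit point.
  x = 40: open {40} ∋ x has {40} ∩ (A ∖ {40}) = ∅, so x is NOT a limit point.
  x = 41: open {41} ∋ x has {41} ∩ (A ∖ {41}) = ∅, so x is NOT a limit point.
  x = 42: opens ∋ x are {41, 42}, {39, 41, 42}, {40, 41, 42}, {39, 40, 41, 42}, {39, 41, 42, 43}, {39, 40, 41, 42, 43}; each meets A ∖ {42}, so x IS a limit point.
  x = 43: opens ∋ x are {39, 41, 42, 43}, {39, 40, 41, 42, 43}; each meets A ∖ {43}, so x IS a limit point.
Collecting: A' = {42, 43}.


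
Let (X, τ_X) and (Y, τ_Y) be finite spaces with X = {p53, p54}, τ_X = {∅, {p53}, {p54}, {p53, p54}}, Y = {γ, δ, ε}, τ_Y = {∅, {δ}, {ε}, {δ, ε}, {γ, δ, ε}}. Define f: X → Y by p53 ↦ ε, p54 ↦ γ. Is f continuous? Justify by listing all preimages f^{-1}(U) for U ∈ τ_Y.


f IS continuous.

Compute f^{-1}(U) for each U ∈ τ_Y:
  U = ∅: f^{-1}(U) = ∅ ∈ τ_X ✓.
  U = {δ}: f^{-1}(U) = ∅ ∈ τ_X ✓.
  U = {ε}: f^{-1}(U) = {p53} ∈ τ_X ✓.
  U = {δ, ε}: f^{-1}(U) = {p53} ∈ τ_X ✓.
  U = {γ, δ, ε}: f^{-1}(U) = {p53, p54} ∈ τ_X ✓.
Every preimage lies in τ_X, so f IS continuous.


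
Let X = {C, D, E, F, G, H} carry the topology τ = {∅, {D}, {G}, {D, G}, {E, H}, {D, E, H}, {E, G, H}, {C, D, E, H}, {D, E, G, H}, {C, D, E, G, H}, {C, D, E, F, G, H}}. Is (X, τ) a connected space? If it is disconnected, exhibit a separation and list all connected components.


(X, τ) is connected.

Find clopen sets (U ∈ τ with X ∖ U ∈ τ):
  U = ∅, X ∖ U = {C, D, E, F, G, H} — both open, so U is clopen.
  U = {C, D, E, F, G, H}, X ∖ U = ∅ — both open, so U is clopen.
Only trivial clopens (∅ and X) exist, so (X, τ) is connected.
Compute connected components by grouping points that agree on all clopens:
  component: {C, D, E, F, G, H}


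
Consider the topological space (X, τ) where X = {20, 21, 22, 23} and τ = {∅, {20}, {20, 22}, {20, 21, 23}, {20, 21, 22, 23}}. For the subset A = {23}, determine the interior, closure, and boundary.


int(A) = ∅, cl(A) = {21, 23}, ∂A = {21, 23}.

Closed sets in (X, τ) are complements of opens:
  closed(X, τ) = {∅, {22}, {21, 23}, {21, 22, 23}, {20, 21, 22, 23}}.
int(A) = ⋃ {U ∈ τ : U ⊆ A}. Opens contained in A: ∅.
Taking the union of these: int(A) = ∅.
cl(A) = ⋂ {C closed : A ⊆ C}. Closed sets containing A: {21, 23}, {21, 22, 23}, {20, 21, 22, 23}.
Intersecting these: cl(A) = {21, 23}.
∂A = cl(A) ∖ int(A) = {21, 23} ∖ ∅ = {21, 23}.


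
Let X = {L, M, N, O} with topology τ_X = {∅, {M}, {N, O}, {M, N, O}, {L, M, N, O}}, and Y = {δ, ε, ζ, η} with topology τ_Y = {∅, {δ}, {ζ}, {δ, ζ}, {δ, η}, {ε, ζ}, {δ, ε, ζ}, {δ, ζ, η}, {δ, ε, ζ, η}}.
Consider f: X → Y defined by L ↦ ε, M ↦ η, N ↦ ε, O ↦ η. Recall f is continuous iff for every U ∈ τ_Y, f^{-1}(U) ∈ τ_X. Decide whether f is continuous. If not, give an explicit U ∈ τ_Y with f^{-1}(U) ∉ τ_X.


f is NOT continuous.

Compute f^{-1}(U) for each U ∈ τ_Y:
  U = ∅: f^{-1}(U) = ∅ ∈ τ_X ✓.
  U = {δ}: f^{-1}(U) = ∅ ∈ τ_X ✓.
  U = {ζ}: f^{-1}(U) = ∅ ∈ τ_X ✓.
  U = {δ, ζ}: f^{-1}(U) = ∅ ∈ τ_X ✓.
  U = {δ, η}: f^{-1}(U) = {M, O} ∉ τ_X ✗.
  U = {ε, ζ}: f^{-1}(U) = {L, N} ∉ τ_X ✗.
  U = {δ, ε, ζ}: f^{-1}(U) = {L, N} ∉ τ_X ✗.
  U = {δ, ζ, η}: f^{-1}(U) = {M, O} ∉ τ_X ✗.
  U = {δ, ε, ζ, η}: f^{-1}(U) = {L, M, N, O} ∈ τ_X ✓.
Found U = {δ, η} with f^{-1}(U) = {M, O} not in τ_X. Therefore f is NOT continuous.


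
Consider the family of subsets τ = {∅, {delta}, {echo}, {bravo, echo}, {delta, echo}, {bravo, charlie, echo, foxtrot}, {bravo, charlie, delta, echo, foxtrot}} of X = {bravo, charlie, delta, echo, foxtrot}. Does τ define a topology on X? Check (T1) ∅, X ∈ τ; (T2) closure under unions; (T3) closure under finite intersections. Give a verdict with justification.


τ is NOT a topology on X.

Axiom (T1): ∅ ∈ τ? Yes; X ∈ τ? Yes.
Axiom (T2/T3): check pairwise unions and intersections of members of τ.
Counterexample for (T2): {delta} ∪ {bravo, echo} = {bravo, delta, echo} ∉ τ. Therefore τ is NOT a topology.


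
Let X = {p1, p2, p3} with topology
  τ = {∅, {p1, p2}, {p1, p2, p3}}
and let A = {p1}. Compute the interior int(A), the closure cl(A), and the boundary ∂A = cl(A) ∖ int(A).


int(A) = ∅, cl(A) = {p1, p2, p3}, ∂A = {p1, p2, p3}.

Closed sets in (X, τ) are complements of opens:
  closed(X, τ) = {∅, {p3}, {p1, p2, p3}}.
int(A) = ⋃ {U ∈ τ : U ⊆ A}. Opens contained in A: ∅.
Taking the union of these: int(A) = ∅.
cl(A) = ⋂ {C closed : A ⊆ C}. Closed sets containing A: {p1, p2, p3}.
Intersecting these: cl(A) = {p1, p2, p3}.
∂A = cl(A) ∖ int(A) = {p1, p2, p3} ∖ ∅ = {p1, p2, p3}.


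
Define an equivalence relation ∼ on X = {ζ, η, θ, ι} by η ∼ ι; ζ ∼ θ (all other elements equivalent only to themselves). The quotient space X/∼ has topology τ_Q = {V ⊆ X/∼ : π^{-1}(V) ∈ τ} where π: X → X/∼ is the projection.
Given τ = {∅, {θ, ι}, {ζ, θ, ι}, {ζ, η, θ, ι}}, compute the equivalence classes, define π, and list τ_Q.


X/∼ = {[ζ=θ], [η=ι]}; |τ_Q| = 2.

Equivalence classes: [ζ=θ], [η=ι].
Quotient map π: X → X/∼ sends ζ ↦ [ζ=θ], η ↦ [η=ι], θ ↦ [ζ=θ], ι ↦ [η=ι].
For each subset V ⊆ X/∼, compute π^{-1}(V) ⊆ X and check whether π^{-1}(V) ∈ τ. V is open in τ_Q iff π^{-1}(V) ∈ τ.
  V = {}: π^{-1}(V) = ∅ ∈ τ ✓.
  V = {[ζ=θ]}: π^{-1}(V) = {ζ, θ} ∉ τ ✗.
  V = {[η=ι]}: π^{-1}(V) = {η, ι} ∉ τ ✗.
  V = {[ζ=θ], [η=ι]}: π^{-1}(V) = {ζ, η, θ, ι} ∈ τ ✓.
Open sets in the quotient: τ_Q = {{}, {[ζ=θ], [η=ι]}} (2 elements).


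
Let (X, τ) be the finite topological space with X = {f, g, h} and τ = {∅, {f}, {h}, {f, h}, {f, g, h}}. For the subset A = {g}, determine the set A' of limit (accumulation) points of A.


A' = ∅

For each x ∈ X, list the open sets U ∈ τ with x ∈ U, then check whether U ∩ (A ∖ {x}) ≠ ∅ for every such U.
  x = f: open {f} ∋ x has {f} ∩ (A ∖ {f}) = ∅, so x is NOT a limit point.
  x = g: open {f, g, h} ∋ x has {f, g, h} ∩ (A ∖ {g}) = ∅, so x is NOT a limit point.
  x = h: open {h} ∋ x has {h} ∩ (A ∖ {h}) = ∅, so x is NOT a limit point.
Collecting: A' = ∅.


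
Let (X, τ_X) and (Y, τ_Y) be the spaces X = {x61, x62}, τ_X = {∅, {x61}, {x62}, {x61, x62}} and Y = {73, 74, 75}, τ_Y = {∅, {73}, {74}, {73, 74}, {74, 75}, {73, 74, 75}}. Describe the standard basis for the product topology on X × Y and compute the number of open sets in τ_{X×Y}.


Basis B = {∅ × ∅, {x61} × {73}, {x61} × {74}, {x62} × {73}, {x62} × {74}, {x61} × {73, 74}, {x61, x62} × {73}, {x61} × {74, 75}, {x61, x62} × {74}, {x62} × {73, 74}, {x62} × {74, 75}, {x61} × {73, 74, 75}, {x62} × {73, 74, 75}, {x61, x62} × {73, 74}, {x61, x62} × {74, 75}, {x61, x62} × {73, 74, 75}}; |τ_{X×Y}| = 36.

Enumerate products U × V with U ∈ τ_X, V ∈ τ_Y (deduplicated):
  ∅ × ∅ = {} (∅)
  {x61} × {73} = {(x61,73)}
  {x61} × {74} = {(x61,74)}
  {x62} × {73} = {(x62,73)}
  {x62} × {74} = {(x62,74)}
  {x61} × {73, 74} = {(x61,73), (x61,74)}
  {x61, x62} × {73} = {(x61,73), (x62,73)}
  {x61} × {74, 75} = {(x61,74), (x61,75)}
  {x61, x62} × {74} = {(x61,74), (x62,74)}
  {x62} × {73, 74} = {(x62,73), (x62,74)}
  {x62} × {74, 75} = {(x62,74), (x62,75)}
  {x61} × {73, 74, 75} = {(x61,73), (x61,74), (x61,75)}
  {x62} × {73, 74, 75} = {(x62,73), (x62,74), (x62,75)}
  {x61, x62} × {73, 74} = {(x61,73), (x61,74), (x62,73), (x62,74)}
  {x61, x62} × {74, 75} = {(x61,74), (x61,75), (x62,74), (x62,75)}
  {x61, x62} × {73, 74, 75} = {(x61,73), (x61,74), (x61,75), (x62,73), (x62,74), (x62,75)}
These 16 distinct sets form the basis B.
Close under arbitrary unions to get τ_{X×Y}; counting gives |τ_{X×Y}| = 36.


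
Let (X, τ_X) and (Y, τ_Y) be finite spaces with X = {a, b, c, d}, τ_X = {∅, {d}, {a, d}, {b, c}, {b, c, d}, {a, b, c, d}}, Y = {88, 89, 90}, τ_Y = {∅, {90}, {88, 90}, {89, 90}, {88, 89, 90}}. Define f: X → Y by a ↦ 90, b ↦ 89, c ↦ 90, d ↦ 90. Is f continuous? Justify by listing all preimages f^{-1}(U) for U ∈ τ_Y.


f is NOT continuous.

Compute f^{-1}(U) for each U ∈ τ_Y:
  U = ∅: f^{-1}(U) = ∅ ∈ τ_X ✓.
  U = {90}: f^{-1}(U) = {a, c, d} ∉ τ_X ✗.
  U = {88, 90}: f^{-1}(U) = {a, c, d} ∉ τ_X ✗.
  U = {89, 90}: f^{-1}(U) = {a, b, c, d} ∈ τ_X ✓.
  U = {88, 89, 90}: f^{-1}(U) = {a, b, c, d} ∈ τ_X ✓.
Found U = {90} with f^{-1}(U) = {a, c, d} not in τ_X. Therefore f is NOT continuous.


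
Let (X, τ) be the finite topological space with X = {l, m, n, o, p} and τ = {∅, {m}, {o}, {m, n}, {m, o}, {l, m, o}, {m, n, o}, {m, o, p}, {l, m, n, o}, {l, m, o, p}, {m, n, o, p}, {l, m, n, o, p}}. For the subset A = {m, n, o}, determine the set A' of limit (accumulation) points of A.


A' = {l, n, p}

For each x ∈ X, list the open sets U ∈ τ with x ∈ U, then check whether U ∩ (A ∖ {x}) ≠ ∅ for every such U.
  x = l: opens ∋ x are {l, m, o}, {l, m, n, o}, {l, m, o, p}, {l, m, n, o, p}; each meets A ∖ {l}, so x IS a limit point.
  x = m: open {m} ∋ x has {m} ∩ (A ∖ {m}) = ∅, so x is NOT a limit point.
  x = n: opens ∋ x are {m, n}, {m, n, o}, {l, m, n, o}, {m, n, o, p}, {l, m, n, o, p}; each meets A ∖ {n}, so x IS a limit point.
  x = o: open {o} ∋ x has {o} ∩ (A ∖ {o}) = ∅, so x is NOT a limit point.
  x = p: opens ∋ x are {m, o, p}, {l, m, o, p}, {m, n, o, p}, {l, m, n, o, p}; each meets A ∖ {p}, so x IS a limit point.
Collecting: A' = {l, n, p}.


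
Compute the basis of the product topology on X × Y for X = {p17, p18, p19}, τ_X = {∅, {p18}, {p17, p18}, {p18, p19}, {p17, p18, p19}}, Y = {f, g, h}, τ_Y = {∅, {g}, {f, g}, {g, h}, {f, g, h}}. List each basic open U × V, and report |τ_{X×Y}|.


Basis B = {∅ × ∅, {p18} × {g}, {p17, p18} × {g}, {p18} × {f, g}, {p18} × {g, h}, {p18, p19} × {g}, {p17, p18, p19} × {g}, {p18} × {f, g, h}, {p17, p18} × {f, g}, {p17, p18} × {g, h}, {p18, p19} × {f, g}, {p18, p19} × {g, h}, {p17, p18} × {f, g, h}, {p17, p18, p19} × {f, g}, {p17, p18, p19} × {g, h}, {p18, p19} × {f, g, h}, {p17, p18, p19} × {f, g, h}}; |τ_{X×Y}| = 48.

Enumerate products U × V with U ∈ τ_X, V ∈ τ_Y (deduplicated):
  ∅ × ∅ = {} (∅)
  {p18} × {g} = {(p18,g)}
  {p17, p18} × {g} = {(p17,g), (p18,g)}
  {p18} × {f, g} = {(p18,f), (p18,g)}
  {p18} × {g, h} = {(p18,g), (p18,h)}
  {p18, p19} × {g} = {(p18,g), (p19,g)}
  {p17, p18, p19} × {g} = {(p17,g), (p18,g), (p19,g)}
  {p18} × {f, g, h} = {(p18,f), (p18,g), (p18,h)}
  {p17, p18} × {f, g} = {(p17,f), (p17,g), (p18,f), (p18,g)}
  {p17, p18} × {g, h} = {(p17,g), (p17,h), (p18,g), (p18,h)}
  {p18, p19} × {f, g} = {(p18,f), (p18,g), (p19,f), (p19,g)}
  {p18, p19} × {g, h} = {(p18,g), (p18,h), (p19,g), (p19,h)}
  {p17, p18} × {f, g, h} = {(p17,f), (p17,g), (p17,h), (p18,f), (p18,g), (p18,h)}
  {p17, p18, p19} × {f, g} = {(p17,f), (p17,g), (p18,f), (p18,g), (p19,f), (p19,g)}
  {p17, p18, p19} × {g, h} = {(p17,g), (p17,h), (p18,g), (p18,h), (p19,g), (p19,h)}
  {p18, p19} × {f, g, h} = {(p18,f), (p18,g), (p18,h), (p19,f), (p19,g), (p19,h)}
  {p17, p18, p19} × {f, g, h} = {(p17,f), (p17,g), (p17,h), (p18,f), (p18,g), (p18,h), (p19,f), (p19,g), (p19,h)}
These 17 distinct sets form the basis B.
Close under arbitrary unions to get τ_{X×Y}; counting gives |τ_{X×Y}| = 48.


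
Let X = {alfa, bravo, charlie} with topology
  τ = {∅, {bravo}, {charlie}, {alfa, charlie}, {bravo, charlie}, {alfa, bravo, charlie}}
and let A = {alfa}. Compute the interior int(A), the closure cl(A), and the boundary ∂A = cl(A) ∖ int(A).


int(A) = ∅, cl(A) = {alfa}, ∂A = {alfa}.

Closed sets in (X, τ) are complements of opens:
  closed(X, τ) = {∅, {alfa}, {bravo}, {alfa, bravo}, {alfa, charlie}, {alfa, bravo, charlie}}.
int(A) = ⋃ {U ∈ τ : U ⊆ A}. Opens contained in A: ∅.
Taking the union of these: int(A) = ∅.
cl(A) = ⋂ {C closed : A ⊆ C}. Closed sets containing A: {alfa}, {alfa, bravo}, {alfa, charlie}, {alfa, bravo, charlie}.
Intersecting these: cl(A) = {alfa}.
∂A = cl(A) ∖ int(A) = {alfa} ∖ ∅ = {alfa}.


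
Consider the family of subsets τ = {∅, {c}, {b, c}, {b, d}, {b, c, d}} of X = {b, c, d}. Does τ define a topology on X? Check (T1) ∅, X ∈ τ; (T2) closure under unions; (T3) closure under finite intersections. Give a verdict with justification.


τ is NOT a topology on X.

Axiom (T1): ∅ ∈ τ? Yes; X ∈ τ? Yes.
Axiom (T2/T3): check pairwise unions and intersections of members of τ.
Counterexample for (T3): {b, c} ∩ {b, d} = {b} ∉ τ. Therefore τ is NOT a topology.


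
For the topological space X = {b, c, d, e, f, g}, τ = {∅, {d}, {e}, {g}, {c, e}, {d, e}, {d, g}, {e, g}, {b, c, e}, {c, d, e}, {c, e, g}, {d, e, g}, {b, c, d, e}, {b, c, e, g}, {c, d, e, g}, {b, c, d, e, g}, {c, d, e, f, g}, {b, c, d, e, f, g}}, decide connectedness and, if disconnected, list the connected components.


(X, τ) is connected.

Find clopen sets (U ∈ τ with X ∖ U ∈ τ):
  U = ∅, X ∖ U = {b, c, d, e, f, g} — both open, so U is clopen.
  U = {b, c, d, e, f, g}, X ∖ U = ∅ — both open, so U is clopen.
Only trivial clopens (∅ and X) exist, so (X, τ) is connected.
Compute connected components by grouping points that agree on all clopens:
  component: {b, c, d, e, f, g}


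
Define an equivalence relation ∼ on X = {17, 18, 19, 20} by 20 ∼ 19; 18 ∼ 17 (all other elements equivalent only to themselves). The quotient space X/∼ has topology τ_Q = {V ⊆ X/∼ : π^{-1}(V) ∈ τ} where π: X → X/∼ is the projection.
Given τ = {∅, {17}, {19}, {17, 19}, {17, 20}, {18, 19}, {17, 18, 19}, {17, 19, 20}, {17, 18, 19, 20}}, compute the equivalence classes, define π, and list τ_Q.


X/∼ = {[17=18], [19=20]}; |τ_Q| = 2.

Equivalence classes: [17=18], [19=20].
Quotient map π: X → X/∼ sends 17 ↦ [17=18], 18 ↦ [17=18], 19 ↦ [19=20], 20 ↦ [19=20].
For each subset V ⊆ X/∼, compute π^{-1}(V) ⊆ X and check whether π^{-1}(V) ∈ τ. V is open in τ_Q iff π^{-1}(V) ∈ τ.
  V = {}: π^{-1}(V) = ∅ ∈ τ ✓.
  V = {[17=18]}: π^{-1}(V) = {17, 18} ∉ τ ✗.
  V = {[19=20]}: π^{-1}(V) = {19, 20} ∉ τ ✗.
  V = {[17=18], [19=20]}: π^{-1}(V) = {17, 18, 19, 20} ∈ τ ✓.
Open sets in the quotient: τ_Q = {{}, {[17=18], [19=20]}} (2 elements).


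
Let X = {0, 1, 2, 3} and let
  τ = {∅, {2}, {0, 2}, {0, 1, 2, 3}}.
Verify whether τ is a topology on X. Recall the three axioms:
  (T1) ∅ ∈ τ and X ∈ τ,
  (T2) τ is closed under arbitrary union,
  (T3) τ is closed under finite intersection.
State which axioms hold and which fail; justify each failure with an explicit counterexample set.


τ IS a topology on X.

Axiom (T1): ∅ ∈ τ? Yes; X ∈ τ? Yes.
Axiom (T2/T3): check pairwise unions and intersections of members of τ.
All pairwise intersections and unions checked — each lies in τ. Therefore τ satisfies (T1), (T2), (T3): it IS a topology on X.


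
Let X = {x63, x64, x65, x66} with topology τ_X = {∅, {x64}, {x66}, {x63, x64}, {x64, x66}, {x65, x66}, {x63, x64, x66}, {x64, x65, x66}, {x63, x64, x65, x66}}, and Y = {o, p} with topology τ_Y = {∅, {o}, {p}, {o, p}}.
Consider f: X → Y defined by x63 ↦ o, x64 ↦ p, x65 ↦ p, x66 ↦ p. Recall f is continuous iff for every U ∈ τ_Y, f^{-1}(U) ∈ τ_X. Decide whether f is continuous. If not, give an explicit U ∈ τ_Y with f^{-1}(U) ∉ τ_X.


f is NOT continuous.

Compute f^{-1}(U) for each U ∈ τ_Y:
  U = ∅: f^{-1}(U) = ∅ ∈ τ_X ✓.
  U = {o}: f^{-1}(U) = {x63} ∉ τ_X ✗.
  U = {p}: f^{-1}(U) = {x64, x65, x66} ∈ τ_X ✓.
  U = {o, p}: f^{-1}(U) = {x63, x64, x65, x66} ∈ τ_X ✓.
Found U = {o} with f^{-1}(U) = {x63} not in τ_X. Therefore f is NOT continuous.


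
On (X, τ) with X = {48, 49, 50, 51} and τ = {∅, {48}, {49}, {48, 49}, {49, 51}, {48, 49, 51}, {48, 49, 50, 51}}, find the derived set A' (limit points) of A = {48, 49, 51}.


A' = {50, 51}

For each x ∈ X, list the open sets U ∈ τ with x ∈ U, then check whether U ∩ (A ∖ {x}) ≠ ∅ for every such U.
  x = 48: open {48} ∋ x has {48} ∩ (A ∖ {48}) = ∅, so x is NOT a limit point.
  x = 49: open {49} ∋ x has {49} ∩ (A ∖ {49}) = ∅, so x is NOT a limit point.
  x = 50: opens ∋ x are {48, 49, 50, 51}; each meets A ∖ {50}, so x IS a limit point.
  x = 51: opens ∋ x are {49, 51}, {48, 49, 51}, {48, 49, 50, 51}; each meets A ∖ {51}, so x IS a limit point.
Collecting: A' = {50, 51}.


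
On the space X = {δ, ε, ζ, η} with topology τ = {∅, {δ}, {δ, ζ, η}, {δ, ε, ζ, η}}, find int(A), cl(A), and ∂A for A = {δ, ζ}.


int(A) = {δ}, cl(A) = {δ, ε, ζ, η}, ∂A = {ε, ζ, η}.

Closed sets in (X, τ) are complements of opens:
  closed(X, τ) = {∅, {ε}, {ε, ζ, η}, {δ, ε, ζ, η}}.
int(A) = ⋃ {U ∈ τ : U ⊆ A}. Opens contained in A: ∅, {δ}.
Taking the union of these: int(A) = {δ}.
cl(A) = ⋂ {C closed : A ⊆ C}. Closed sets containing A: {δ, ε, ζ, η}.
Intersecting these: cl(A) = {δ, ε, ζ, η}.
∂A = cl(A) ∖ int(A) = {δ, ε, ζ, η} ∖ {δ} = {ε, ζ, η}.


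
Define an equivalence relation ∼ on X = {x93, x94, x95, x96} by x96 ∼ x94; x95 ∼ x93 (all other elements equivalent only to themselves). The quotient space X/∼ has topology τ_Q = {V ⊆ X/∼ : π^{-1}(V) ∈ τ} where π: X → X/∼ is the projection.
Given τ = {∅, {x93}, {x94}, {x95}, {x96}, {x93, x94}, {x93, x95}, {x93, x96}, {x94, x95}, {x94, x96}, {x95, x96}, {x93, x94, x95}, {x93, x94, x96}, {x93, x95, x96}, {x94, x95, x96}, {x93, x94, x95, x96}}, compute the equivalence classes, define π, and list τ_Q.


X/∼ = {[x93=x95], [x94=x96]}; |τ_Q| = 4.

Equivalence classes: [x93=x95], [x94=x96].
Quotient map π: X → X/∼ sends x93 ↦ [x93=x95], x94 ↦ [x94=x96], x95 ↦ [x93=x95], x96 ↦ [x94=x96].
For each subset V ⊆ X/∼, compute π^{-1}(V) ⊆ X and check whether π^{-1}(V) ∈ τ. V is open in τ_Q iff π^{-1}(V) ∈ τ.
  V = {}: π^{-1}(V) = ∅ ∈ τ ✓.
  V = {[x93=x95]}: π^{-1}(V) = {x93, x95} ∈ τ ✓.
  V = {[x94=x96]}: π^{-1}(V) = {x94, x96} ∈ τ ✓.
  V = {[x93=x95], [x94=x96]}: π^{-1}(V) = {x93, x94, x95, x96} ∈ τ ✓.
Open sets in the quotient: τ_Q = {{}, {[x93=x95]}, {[x94=x96]}, {[x93=x95], [x94=x96]}} (4 elements).


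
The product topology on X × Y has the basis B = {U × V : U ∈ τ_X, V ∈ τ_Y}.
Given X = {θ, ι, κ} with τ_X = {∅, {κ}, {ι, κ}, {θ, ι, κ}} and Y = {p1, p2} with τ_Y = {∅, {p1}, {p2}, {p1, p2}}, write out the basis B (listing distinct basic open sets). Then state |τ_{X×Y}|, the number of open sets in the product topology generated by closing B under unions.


Basis B = {∅ × ∅, {κ} × {p1}, {κ} × {p2}, {ι, κ} × {p1}, {ι, κ} × {p2}, {κ} × {p1, p2}, {θ, ι, κ} × {p1}, {θ, ι, κ} × {p2}, {ι, κ} × {p1, p2}, {θ, ι, κ} × {p1, p2}}; |τ_{X×Y}| = 16.

Enumerate products U × V with U ∈ τ_X, V ∈ τ_Y (deduplicated):
  ∅ × ∅ = {} (∅)
  {κ} × {p1} = {(κ,p1)}
  {κ} × {p2} = {(κ,p2)}
  {ι, κ} × {p1} = {(ι,p1), (κ,p1)}
  {ι, κ} × {p2} = {(ι,p2), (κ,p2)}
  {κ} × {p1, p2} = {(κ,p1), (κ,p2)}
  {θ, ι, κ} × {p1} = {(θ,p1), (ι,p1), (κ,p1)}
  {θ, ι, κ} × {p2} = {(θ,p2), (ι,p2), (κ,p2)}
  {ι, κ} × {p1, p2} = {(ι,p1), (ι,p2), (κ,p1), (κ,p2)}
  {θ, ι, κ} × {p1, p2} = {(θ,p1), (θ,p2), (ι,p1), (ι,p2), (κ,p1), (κ,p2)}
These 10 distinct sets form the basis B.
Close under arbitrary unions to get τ_{X×Y}; counting gives |τ_{X×Y}| = 16.


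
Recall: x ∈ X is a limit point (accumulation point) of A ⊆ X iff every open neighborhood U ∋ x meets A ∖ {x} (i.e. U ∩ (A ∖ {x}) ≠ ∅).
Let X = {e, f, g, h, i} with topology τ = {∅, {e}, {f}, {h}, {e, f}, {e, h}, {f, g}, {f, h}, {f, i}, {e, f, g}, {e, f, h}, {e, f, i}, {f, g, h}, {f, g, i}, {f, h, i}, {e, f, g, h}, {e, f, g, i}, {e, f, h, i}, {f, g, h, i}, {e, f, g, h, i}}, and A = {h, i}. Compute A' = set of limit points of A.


A' = ∅

For each x ∈ X, list the open sets U ∈ τ with x ∈ U, then check whether U ∩ (A ∖ {x}) ≠ ∅ for every such U.
  x = e: open {e} ∋ x has {e} ∩ (A ∖ {e}) = ∅, so x is NOT a limit point.
  x = f: open {f} ∋ x has {f} ∩ (A ∖ {f}) = ∅, so x is NOT a limit point.
  x = g: open {f, g} ∋ x has {f, g} ∩ (A ∖ {g}) = ∅, so x is NOT a limit point.
  x = h: open {h} ∋ x has {h} ∩ (A ∖ {h}) = ∅, so x is NOT a limit point.
  x = i: open {f, i} ∋ x has {f, i} ∩ (A ∖ {i}) = ∅, so x is NOT a limit point.
Collecting: A' = ∅.


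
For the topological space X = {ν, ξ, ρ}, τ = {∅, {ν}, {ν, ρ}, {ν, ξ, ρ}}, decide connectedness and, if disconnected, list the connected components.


(X, τ) is connected.

Find clopen sets (U ∈ τ with X ∖ U ∈ τ):
  U = ∅, X ∖ U = {ν, ξ, ρ} — both open, so U is clopen.
  U = {ν, ξ, ρ}, X ∖ U = ∅ — both open, so U is clopen.
Only trivial clopens (∅ and X) exist, so (X, τ) is connected.
Compute connected components by grouping points that agree on all clopens:
  component: {ν, ξ, ρ}


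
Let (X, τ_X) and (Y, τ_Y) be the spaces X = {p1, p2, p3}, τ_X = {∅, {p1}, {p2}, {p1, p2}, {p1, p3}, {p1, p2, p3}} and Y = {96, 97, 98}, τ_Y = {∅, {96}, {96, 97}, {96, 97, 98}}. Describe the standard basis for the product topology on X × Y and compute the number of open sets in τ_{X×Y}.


Basis B = {∅ × ∅, {p1} × {96}, {p2} × {96}, {p1} × {96, 97}, {p1, p2} × {96}, {p1, p3} × {96}, {p2} × {96, 97}, {p1} × {96, 97, 98}, {p1, p2, p3} × {96}, {p2} × {96, 97, 98}, {p1, p2} × {96, 97}, {p1, p3} × {96, 97}, {p1, p2} × {96, 97, 98}, {p1, p3} × {96, 97, 98}, {p1, p2, p3} × {96, 97}, {p1, p2, p3} × {96, 97, 98}}; |τ_{X×Y}| = 40.

Enumerate products U × V with U ∈ τ_X, V ∈ τ_Y (deduplicated):
  ∅ × ∅ = {} (∅)
  {p1} × {96} = {(p1,96)}
  {p2} × {96} = {(p2,96)}
  {p1} × {96, 97} = {(p1,96), (p1,97)}
  {p1, p2} × {96} = {(p1,96), (p2,96)}
  {p1, p3} × {96} = {(p1,96), (p3,96)}
  {p2} × {96, 97} = {(p2,96), (p2,97)}
  {p1} × {96, 97, 98} = {(p1,96), (p1,97), (p1,98)}
  {p1, p2, p3} × {96} = {(p1,96), (p2,96), (p3,96)}
  {p2} × {96, 97, 98} = {(p2,96), (p2,97), (p2,98)}
  {p1, p2} × {96, 97} = {(p1,96), (p1,97), (p2,96), (p2,97)}
  {p1, p3} × {96, 97} = {(p1,96), (p1,97), (p3,96), (p3,97)}
  {p1, p2} × {96, 97, 98} = {(p1,96), (p1,97), (p1,98), (p2,96), (p2,97), (p2,98)}
  {p1, p3} × {96, 97, 98} = {(p1,96), (p1,97), (p1,98), (p3,96), (p3,97), (p3,98)}
  {p1, p2, p3} × {96, 97} = {(p1,96), (p1,97), (p2,96), (p2,97), (p3,96), (p3,97)}
  {p1, p2, p3} × {96, 97, 98} = {(p1,96), (p1,97), (p1,98), (p2,96), (p2,97), (p2,98), (p3,96), (p3,97), (p3,98)}
These 16 distinct sets form the basis B.
Close under arbitrary unions to get τ_{X×Y}; counting gives |τ_{X×Y}| = 40.


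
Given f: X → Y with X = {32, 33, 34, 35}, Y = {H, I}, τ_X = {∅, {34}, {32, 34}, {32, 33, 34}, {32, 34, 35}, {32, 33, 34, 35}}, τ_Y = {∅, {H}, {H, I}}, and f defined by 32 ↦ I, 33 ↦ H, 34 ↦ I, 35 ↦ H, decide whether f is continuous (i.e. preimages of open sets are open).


f is NOT continuous.

Compute f^{-1}(U) for each U ∈ τ_Y:
  U = ∅: f^{-1}(U) = ∅ ∈ τ_X ✓.
  U = {H}: f^{-1}(U) = {33, 35} ∉ τ_X ✗.
  U = {H, I}: f^{-1}(U) = {32, 33, 34, 35} ∈ τ_X ✓.
Found U = {H} with f^{-1}(U) = {33, 35} not in τ_X. Therefore f is NOT continuous.


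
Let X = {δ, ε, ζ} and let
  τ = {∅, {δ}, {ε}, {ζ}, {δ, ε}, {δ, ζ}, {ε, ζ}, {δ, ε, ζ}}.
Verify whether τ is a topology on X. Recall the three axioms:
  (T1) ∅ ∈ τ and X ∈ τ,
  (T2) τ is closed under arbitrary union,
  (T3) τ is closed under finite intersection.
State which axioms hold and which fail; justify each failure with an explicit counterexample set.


τ IS a topology on X.

Axiom (T1): ∅ ∈ τ? Yes; X ∈ τ? Yes.
Axiom (T2/T3): check pairwise unions and intersections of members of τ.
All pairwise intersections and unions checked — each lies in τ. Therefore τ satisfies (T1), (T2), (T3): it IS a topology on X.


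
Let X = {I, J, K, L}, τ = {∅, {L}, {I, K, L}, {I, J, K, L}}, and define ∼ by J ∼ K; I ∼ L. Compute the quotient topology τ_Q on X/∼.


X/∼ = {[I=L], [J=K]}; |τ_Q| = 2.

Equivalence classes: [I=L], [J=K].
Quotient map π: X → X/∼ sends I ↦ [I=L], J ↦ [J=K], K ↦ [J=K], L ↦ [I=L].
For each subset V ⊆ X/∼, compute π^{-1}(V) ⊆ X and check whether π^{-1}(V) ∈ τ. V is open in τ_Q iff π^{-1}(V) ∈ τ.
  V = {}: π^{-1}(V) = ∅ ∈ τ ✓.
  V = {[I=L]}: π^{-1}(V) = {I, L} ∉ τ ✗.
  V = {[J=K]}: π^{-1}(V) = {J, K} ∉ τ ✗.
  V = {[I=L], [J=K]}: π^{-1}(V) = {I, J, K, L} ∈ τ ✓.
Open sets in the quotient: τ_Q = {{}, {[I=L], [J=K]}} (2 elements).


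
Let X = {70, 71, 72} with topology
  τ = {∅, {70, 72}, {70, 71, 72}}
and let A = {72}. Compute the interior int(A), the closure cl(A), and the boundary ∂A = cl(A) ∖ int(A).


int(A) = ∅, cl(A) = {70, 71, 72}, ∂A = {70, 71, 72}.

Closed sets in (X, τ) are complements of opens:
  closed(X, τ) = {∅, {71}, {70, 71, 72}}.
int(A) = ⋃ {U ∈ τ : U ⊆ A}. Opens contained in A: ∅.
Taking the union of these: int(A) = ∅.
cl(A) = ⋂ {C closed : A ⊆ C}. Closed sets containing A: {70, 71, 72}.
Intersecting these: cl(A) = {70, 71, 72}.
∂A = cl(A) ∖ int(A) = {70, 71, 72} ∖ ∅ = {70, 71, 72}.


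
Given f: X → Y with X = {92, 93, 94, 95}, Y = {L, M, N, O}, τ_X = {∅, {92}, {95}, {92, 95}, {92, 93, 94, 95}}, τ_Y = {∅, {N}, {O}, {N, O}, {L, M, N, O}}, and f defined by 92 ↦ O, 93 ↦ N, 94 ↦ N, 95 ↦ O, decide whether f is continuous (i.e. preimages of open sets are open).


f is NOT continuous.

Compute f^{-1}(U) for each U ∈ τ_Y:
  U = ∅: f^{-1}(U) = ∅ ∈ τ_X ✓.
  U = {N}: f^{-1}(U) = {93, 94} ∉ τ_X ✗.
  U = {O}: f^{-1}(U) = {92, 95} ∈ τ_X ✓.
  U = {N, O}: f^{-1}(U) = {92, 93, 94, 95} ∈ τ_X ✓.
  U = {L, M, N, O}: f^{-1}(U) = {92, 93, 94, 95} ∈ τ_X ✓.
Found U = {N} with f^{-1}(U) = {93, 94} not in τ_X. Therefore f is NOT continuous.


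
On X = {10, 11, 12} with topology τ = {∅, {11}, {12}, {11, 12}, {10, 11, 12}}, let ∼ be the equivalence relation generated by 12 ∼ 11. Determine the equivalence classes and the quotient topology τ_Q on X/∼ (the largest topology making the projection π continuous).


X/∼ = {[10], [11=12]}; |τ_Q| = 3.

Equivalence classes: [10], [11=12].
Quotient map π: X → X/∼ sends 10 ↦ [10], 11 ↦ [11=12], 12 ↦ [11=12].
For each subset V ⊆ X/∼, compute π^{-1}(V) ⊆ X and check whether π^{-1}(V) ∈ τ. V is open in τ_Q iff π^{-1}(V) ∈ τ.
  V = {}: π^{-1}(V) = ∅ ∈ τ ✓.
  V = {[10]}: π^{-1}(V) = {10} ∉ τ ✗.
  V = {[11=12]}: π^{-1}(V) = {11, 12} ∈ τ ✓.
  V = {[10], [11=12]}: π^{-1}(V) = {10, 11, 12} ∈ τ ✓.
Open sets in the quotient: τ_Q = {{}, {[11=12]}, {[10], [11=12]}} (3 elements).


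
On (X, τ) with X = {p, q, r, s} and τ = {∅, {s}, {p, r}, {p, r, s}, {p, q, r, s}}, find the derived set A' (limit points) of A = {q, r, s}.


A' = {p, q}

For each x ∈ X, list the open sets U ∈ τ with x ∈ U, then check whether U ∩ (A ∖ {x}) ≠ ∅ for every such U.
  x = p: opens ∋ x are {p, r}, {p, r, s}, {p, q, r, s}; each meets A ∖ {p}, so x IS a limit point.
  x = q: opens ∋ x are {p, q, r, s}; each meets A ∖ {q}, so x IS a limit point.
  x = r: open {p, r} ∋ x has {p, r} ∩ (A ∖ {r}) = ∅, so x is NOT a limit point.
  x = s: open {s} ∋ x has {s} ∩ (A ∖ {s}) = ∅, so x is NOT a limit point.
Collecting: A' = {p, q}.


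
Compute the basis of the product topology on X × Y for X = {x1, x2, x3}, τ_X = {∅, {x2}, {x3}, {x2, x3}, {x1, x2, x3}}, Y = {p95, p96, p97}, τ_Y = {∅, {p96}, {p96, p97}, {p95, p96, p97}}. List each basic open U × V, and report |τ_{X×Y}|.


Basis B = {∅ × ∅, {x2} × {p96}, {x3} × {p96}, {x2} × {p96, p97}, {x2, x3} × {p96}, {x3} × {p96, p97}, {x1, x2, x3} × {p96}, {x2} × {p95, p96, p97}, {x3} × {p95, p96, p97}, {x2, x3} × {p96, p97}, {x1, x2, x3} × {p96, p97}, {x2, x3} × {p95, p96, p97}, {x1, x2, x3} × {p95, p96, p97}}; |τ_{X×Y}| = 30.

Enumerate products U × V with U ∈ τ_X, V ∈ τ_Y (deduplicated):
  ∅ × ∅ = {} (∅)
  {x2} × {p96} = {(x2,p96)}
  {x3} × {p96} = {(x3,p96)}
  {x2} × {p96, p97} = {(x2,p96), (x2,p97)}
  {x2, x3} × {p96} = {(x2,p96), (x3,p96)}
  {x3} × {p96, p97} = {(x3,p96), (x3,p97)}
  {x1, x2, x3} × {p96} = {(x1,p96), (x2,p96), (x3,p96)}
  {x2} × {p95, p96, p97} = {(x2,p95), (x2,p96), (x2,p97)}
  {x3} × {p95, p96, p97} = {(x3,p95), (x3,p96), (x3,p97)}
  {x2, x3} × {p96, p97} = {(x2,p96), (x2,p97), (x3,p96), (x3,p97)}
  {x1, x2, x3} × {p96, p97} = {(x1,p96), (x1,p97), (x2,p96), (x2,p97), (x3,p96), (x3,p97)}
  {x2, x3} × {p95, p96, p97} = {(x2,p95), (x2,p96), (x2,p97), (x3,p95), (x3,p96), (x3,p97)}
  {x1, x2, x3} × {p95, p96, p97} = {(x1,p95), (x1,p96), (x1,p97), (x2,p95), (x2,p96), (x2,p97), (x3,p95), (x3,p96), (x3,p97)}
These 13 distinct sets form the basis B.
Close under arbitrary unions to get τ_{X×Y}; counting gives |τ_{X×Y}| = 30.


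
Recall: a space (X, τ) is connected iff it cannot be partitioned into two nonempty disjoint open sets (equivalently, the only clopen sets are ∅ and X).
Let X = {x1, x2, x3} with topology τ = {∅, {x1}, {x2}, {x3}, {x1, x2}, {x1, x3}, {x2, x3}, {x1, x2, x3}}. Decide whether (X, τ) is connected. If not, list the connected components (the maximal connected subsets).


(X, τ) is disconnected; components = [{x1}, {x2}, {x3}].

Find clopen sets (U ∈ τ with X ∖ U ∈ τ):
  U = ∅, X ∖ U = {x1, x2, x3} — both open, so U is clopen.
  U = {x1}, X ∖ U = {x2, x3} — both open, so U is clopen.
  U = {x2}, X ∖ U = {x1, x3} — both open, so U is clopen.
  U = {x3}, X ∖ U = {x1, x2} — both open, so U is clopen.
  U = {x1, x2}, X ∖ U = {x3} — both open, so U is clopen.
  U = {x1, x3}, X ∖ U = {x2} — both open, so U is clopen.
  U = {x2, x3}, X ∖ U = {x1} — both open, so U is clopen.
  U = {x1, x2, x3}, X ∖ U = ∅ — both open, so U is clopen.
Nontrivial clopen(s) exist: e.g. {x2, x3}. So (X, τ) is disconnected.
Compute connected components by grouping points that agree on all clopens:
  component: {x1}
  component: {x2}
  component: {x3}


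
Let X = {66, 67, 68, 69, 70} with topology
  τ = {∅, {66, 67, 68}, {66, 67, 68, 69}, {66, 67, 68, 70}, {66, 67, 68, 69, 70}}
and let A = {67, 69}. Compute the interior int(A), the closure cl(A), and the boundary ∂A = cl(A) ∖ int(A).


int(A) = ∅, cl(A) = {66, 67, 68, 69, 70}, ∂A = {66, 67, 68, 69, 70}.

Closed sets in (X, τ) are complements of opens:
  closed(X, τ) = {∅, {69}, {70}, {69, 70}, {66, 67, 68, 69, 70}}.
int(A) = ⋃ {U ∈ τ : U ⊆ A}. Opens contained in A: ∅.
Taking the union of these: int(A) = ∅.
cl(A) = ⋂ {C closed : A ⊆ C}. Closed sets containing A: {66, 67, 68, 69, 70}.
Intersecting these: cl(A) = {66, 67, 68, 69, 70}.
∂A = cl(A) ∖ int(A) = {66, 67, 68, 69, 70} ∖ ∅ = {66, 67, 68, 69, 70}.


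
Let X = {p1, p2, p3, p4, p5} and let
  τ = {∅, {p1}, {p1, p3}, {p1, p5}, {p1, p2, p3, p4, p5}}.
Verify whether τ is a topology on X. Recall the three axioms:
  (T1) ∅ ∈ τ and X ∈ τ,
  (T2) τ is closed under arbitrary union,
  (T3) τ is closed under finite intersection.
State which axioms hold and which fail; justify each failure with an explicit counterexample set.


τ is NOT a topology on X.

Axiom (T1): ∅ ∈ τ? Yes; X ∈ τ? Yes.
Axiom (T2/T3): check pairwise unions and intersections of members of τ.
Counterexample for (T2): {p1, p3} ∪ {p1, p5} = {p1, p3, p5} ∉ τ. Therefore τ is NOT a topology.
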